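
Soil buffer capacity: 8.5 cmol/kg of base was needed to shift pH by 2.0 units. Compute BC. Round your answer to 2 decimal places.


Step 1: BC = change in base / change in pH
Step 2: BC = 8.5 / 2.0
Step 3: BC = 4.25 cmol/(kg*pH unit)

4.25


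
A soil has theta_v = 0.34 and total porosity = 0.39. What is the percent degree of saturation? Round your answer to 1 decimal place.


Step 1: S = 100 * theta_v / n
Step 2: S = 100 * 0.34 / 0.39
Step 3: S = 87.2%

87.2


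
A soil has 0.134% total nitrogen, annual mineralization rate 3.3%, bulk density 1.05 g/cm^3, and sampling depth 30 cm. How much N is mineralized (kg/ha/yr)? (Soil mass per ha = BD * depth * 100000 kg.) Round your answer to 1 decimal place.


Step 1: Soil mass per ha = BD * depth * 100000 = 1.05 * 30 * 100000 = 3150000 kg
Step 2: Total N pool = soil mass * N%/100 = 3150000 * 0.134/100 = 4221.0 kg/ha
Step 3: N mineralized = N pool * rate%/100 = 4221.0 * 3.3/100 = 139.3 kg/ha/yr

139.3


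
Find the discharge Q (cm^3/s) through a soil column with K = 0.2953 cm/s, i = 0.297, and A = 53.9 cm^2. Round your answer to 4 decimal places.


Step 1: Apply Darcy's law: Q = K * i * A
Step 2: Q = 0.2953 * 0.297 * 53.9
Step 3: Q = 4.7273 cm^3/s

4.7273


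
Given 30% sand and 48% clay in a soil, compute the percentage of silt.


Step 1: sand + silt + clay = 100%
Step 2: silt = 100 - sand - clay
Step 3: silt = 100 - 30 - 48
Step 4: silt = 22%

22


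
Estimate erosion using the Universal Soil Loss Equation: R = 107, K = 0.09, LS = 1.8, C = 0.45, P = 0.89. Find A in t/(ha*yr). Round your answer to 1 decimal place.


Step 1: A = R * K * LS * C * P
Step 2: R * K = 107 * 0.09 = 9.63
Step 3: (R*K) * LS = 9.63 * 1.8 = 17.334
Step 4: * C * P = 17.334 * 0.45 * 0.89 = 6.9
Step 5: A = 6.9 t/(ha*yr)

6.9


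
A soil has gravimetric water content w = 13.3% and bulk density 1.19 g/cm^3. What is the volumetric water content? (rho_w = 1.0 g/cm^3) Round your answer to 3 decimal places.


Step 1: theta = (w / 100) * BD / rho_w
Step 2: theta = (13.3 / 100) * 1.19 / 1.0
Step 3: theta = 0.133 * 1.19
Step 4: theta = 0.158

0.158


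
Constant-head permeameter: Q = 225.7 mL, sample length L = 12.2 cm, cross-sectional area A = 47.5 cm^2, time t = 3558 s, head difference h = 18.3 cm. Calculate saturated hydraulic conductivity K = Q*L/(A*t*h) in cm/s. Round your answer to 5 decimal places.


Step 1: K = Q * L / (A * t * h)
Step 2: Numerator = 225.7 * 12.2 = 2753.54
Step 3: Denominator = 47.5 * 3558 * 18.3 = 3092791.5
Step 4: K = 2753.54 / 3092791.5 = 0.00089 cm/s

0.00089


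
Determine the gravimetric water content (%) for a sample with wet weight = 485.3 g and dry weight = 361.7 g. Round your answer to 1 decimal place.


Step 1: Water mass = wet - dry = 485.3 - 361.7 = 123.6 g
Step 2: w = 100 * water mass / dry mass
Step 3: w = 100 * 123.6 / 361.7 = 34.2%

34.2


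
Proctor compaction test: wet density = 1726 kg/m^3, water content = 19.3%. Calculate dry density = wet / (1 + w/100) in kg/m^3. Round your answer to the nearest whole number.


Step 1: Dry density = wet density / (1 + w/100)
Step 2: Dry density = 1726 / (1 + 19.3/100)
Step 3: Dry density = 1726 / 1.193
Step 4: Dry density = 1447 kg/m^3

1447


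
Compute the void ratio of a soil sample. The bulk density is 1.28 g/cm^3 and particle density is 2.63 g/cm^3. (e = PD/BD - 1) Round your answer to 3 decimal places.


Step 1: e = PD / BD - 1
Step 2: e = 2.63 / 1.28 - 1
Step 3: e = 2.05469 - 1
Step 4: e = 1.055

1.055


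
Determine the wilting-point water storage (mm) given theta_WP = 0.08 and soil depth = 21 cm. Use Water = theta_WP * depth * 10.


Step 1: Water (mm) = theta_WP * depth * 10
Step 2: Water = 0.08 * 21 * 10
Step 3: Water = 16.8 mm

16.8


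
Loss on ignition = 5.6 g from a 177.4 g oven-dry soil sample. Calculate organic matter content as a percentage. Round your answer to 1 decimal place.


Step 1: OM% = 100 * LOI / sample mass
Step 2: OM = 100 * 5.6 / 177.4
Step 3: OM = 3.2%

3.2


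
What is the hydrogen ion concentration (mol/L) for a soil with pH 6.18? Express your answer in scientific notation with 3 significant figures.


Step 1: [H+] = 10^(-pH)
Step 2: [H+] = 10^(-6.18)
Step 3: [H+] = 6.61e-07 mol/L

6.61e-07


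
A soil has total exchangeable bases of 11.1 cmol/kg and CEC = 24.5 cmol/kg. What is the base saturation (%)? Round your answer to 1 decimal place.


Step 1: BS = 100 * (sum of bases) / CEC
Step 2: BS = 100 * 11.1 / 24.5
Step 3: BS = 45.3%

45.3


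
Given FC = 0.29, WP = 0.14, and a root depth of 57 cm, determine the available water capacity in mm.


Step 1: Available water = (FC - WP) * depth * 10
Step 2: AW = (0.29 - 0.14) * 57 * 10
Step 3: AW = 0.15 * 57 * 10
Step 4: AW = 85.5 mm

85.5


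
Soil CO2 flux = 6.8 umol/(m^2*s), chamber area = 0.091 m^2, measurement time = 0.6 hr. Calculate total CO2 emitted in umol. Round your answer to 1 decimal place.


Step 1: Convert time to seconds: 0.6 hr * 3600 = 2160.0 s
Step 2: Total = flux * area * time_s
Step 3: Total = 6.8 * 0.091 * 2160.0
Step 4: Total = 1336.6 umol

1336.6


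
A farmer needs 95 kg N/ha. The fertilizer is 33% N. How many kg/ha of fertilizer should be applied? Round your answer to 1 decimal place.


Step 1: Fertilizer rate = target N / (N content / 100)
Step 2: Rate = 95 / (33 / 100)
Step 3: Rate = 95 / 0.33
Step 4: Rate = 287.9 kg/ha

287.9


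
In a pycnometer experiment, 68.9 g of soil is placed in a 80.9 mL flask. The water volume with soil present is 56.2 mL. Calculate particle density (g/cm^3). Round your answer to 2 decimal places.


Step 1: Volume of solids = flask volume - water volume with soil
Step 2: V_solids = 80.9 - 56.2 = 24.7 mL
Step 3: Particle density = mass / V_solids = 68.9 / 24.7 = 2.79 g/cm^3

2.79


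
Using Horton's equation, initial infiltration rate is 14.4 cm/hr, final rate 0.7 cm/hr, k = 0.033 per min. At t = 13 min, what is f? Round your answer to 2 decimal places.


Step 1: f = fc + (f0 - fc) * exp(-k * t)
Step 2: exp(-0.033 * 13) = 0.65116
Step 3: f = 0.7 + (14.4 - 0.7) * 0.65116
Step 4: f = 0.7 + 13.7 * 0.65116
Step 5: f = 9.62 cm/hr

9.62


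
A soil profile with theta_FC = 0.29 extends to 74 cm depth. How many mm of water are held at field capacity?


Step 1: Water (mm) = theta_FC * depth (cm) * 10
Step 2: Water = 0.29 * 74 * 10
Step 3: Water = 214.6 mm

214.6


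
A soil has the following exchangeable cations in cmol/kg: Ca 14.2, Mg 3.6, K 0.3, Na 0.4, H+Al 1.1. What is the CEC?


Step 1: CEC = Ca + Mg + K + Na + (H+Al)
Step 2: CEC = 14.2 + 3.6 + 0.3 + 0.4 + 1.1
Step 3: CEC = 19.6 cmol/kg

19.6


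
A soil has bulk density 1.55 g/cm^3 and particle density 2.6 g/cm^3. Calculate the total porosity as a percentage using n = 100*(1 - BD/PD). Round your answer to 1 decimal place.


Step 1: Formula: n = 100 * (1 - BD / PD)
Step 2: n = 100 * (1 - 1.55 / 2.6)
Step 3: n = 100 * (1 - 0.59615)
Step 4: n = 40.4%

40.4


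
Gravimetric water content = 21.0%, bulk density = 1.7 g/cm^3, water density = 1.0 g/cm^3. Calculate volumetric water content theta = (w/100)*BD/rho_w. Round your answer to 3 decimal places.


Step 1: theta = (w / 100) * BD / rho_w
Step 2: theta = (21.0 / 100) * 1.7 / 1.0
Step 3: theta = 0.21 * 1.7
Step 4: theta = 0.357

0.357


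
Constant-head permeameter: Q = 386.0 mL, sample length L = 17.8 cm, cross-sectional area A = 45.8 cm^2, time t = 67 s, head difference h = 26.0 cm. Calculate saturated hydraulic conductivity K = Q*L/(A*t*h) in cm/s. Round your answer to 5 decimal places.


Step 1: K = Q * L / (A * t * h)
Step 2: Numerator = 386.0 * 17.8 = 6870.8
Step 3: Denominator = 45.8 * 67 * 26.0 = 79783.6
Step 4: K = 6870.8 / 79783.6 = 0.08612 cm/s

0.08612


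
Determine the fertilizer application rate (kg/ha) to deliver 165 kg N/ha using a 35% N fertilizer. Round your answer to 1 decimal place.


Step 1: Fertilizer rate = target N / (N content / 100)
Step 2: Rate = 165 / (35 / 100)
Step 3: Rate = 165 / 0.35
Step 4: Rate = 471.4 kg/ha

471.4


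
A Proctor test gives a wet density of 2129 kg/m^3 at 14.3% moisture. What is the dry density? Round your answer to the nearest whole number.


Step 1: Dry density = wet density / (1 + w/100)
Step 2: Dry density = 2129 / (1 + 14.3/100)
Step 3: Dry density = 2129 / 1.143
Step 4: Dry density = 1863 kg/m^3

1863


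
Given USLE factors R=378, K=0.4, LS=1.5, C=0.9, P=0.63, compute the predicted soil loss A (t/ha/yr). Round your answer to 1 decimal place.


Step 1: A = R * K * LS * C * P
Step 2: R * K = 378 * 0.4 = 151.2
Step 3: (R*K) * LS = 151.2 * 1.5 = 226.8
Step 4: * C * P = 226.8 * 0.9 * 0.63 = 128.6
Step 5: A = 128.6 t/(ha*yr)

128.6


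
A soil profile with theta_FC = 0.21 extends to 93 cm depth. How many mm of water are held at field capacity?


Step 1: Water (mm) = theta_FC * depth (cm) * 10
Step 2: Water = 0.21 * 93 * 10
Step 3: Water = 195.3 mm

195.3


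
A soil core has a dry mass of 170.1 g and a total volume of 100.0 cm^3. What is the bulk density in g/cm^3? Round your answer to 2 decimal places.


Step 1: Identify the formula: BD = dry mass / volume
Step 2: Substitute values: BD = 170.1 / 100.0
Step 3: BD = 1.7 g/cm^3

1.7


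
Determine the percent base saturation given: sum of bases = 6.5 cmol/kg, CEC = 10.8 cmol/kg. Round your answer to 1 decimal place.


Step 1: BS = 100 * (sum of bases) / CEC
Step 2: BS = 100 * 6.5 / 10.8
Step 3: BS = 60.2%

60.2


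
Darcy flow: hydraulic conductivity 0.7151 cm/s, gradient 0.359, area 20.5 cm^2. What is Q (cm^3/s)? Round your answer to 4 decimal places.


Step 1: Apply Darcy's law: Q = K * i * A
Step 2: Q = 0.7151 * 0.359 * 20.5
Step 3: Q = 5.2628 cm^3/s

5.2628


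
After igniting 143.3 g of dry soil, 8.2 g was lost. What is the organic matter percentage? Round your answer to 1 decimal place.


Step 1: OM% = 100 * LOI / sample mass
Step 2: OM = 100 * 8.2 / 143.3
Step 3: OM = 5.7%

5.7


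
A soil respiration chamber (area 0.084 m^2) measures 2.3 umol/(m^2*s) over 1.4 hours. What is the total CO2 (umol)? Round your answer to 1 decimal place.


Step 1: Convert time to seconds: 1.4 hr * 3600 = 5040.0 s
Step 2: Total = flux * area * time_s
Step 3: Total = 2.3 * 0.084 * 5040.0
Step 4: Total = 973.7 umol

973.7


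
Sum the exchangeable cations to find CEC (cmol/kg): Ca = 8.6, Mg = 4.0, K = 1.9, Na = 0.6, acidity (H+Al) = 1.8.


Step 1: CEC = Ca + Mg + K + Na + (H+Al)
Step 2: CEC = 8.6 + 4.0 + 1.9 + 0.6 + 1.8
Step 3: CEC = 16.9 cmol/kg

16.9


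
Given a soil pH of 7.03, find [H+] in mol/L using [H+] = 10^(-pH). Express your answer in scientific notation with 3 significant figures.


Step 1: [H+] = 10^(-pH)
Step 2: [H+] = 10^(-7.03)
Step 3: [H+] = 9.33e-08 mol/L

9.33e-08


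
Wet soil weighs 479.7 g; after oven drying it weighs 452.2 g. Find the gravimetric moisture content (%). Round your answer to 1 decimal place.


Step 1: Water mass = wet - dry = 479.7 - 452.2 = 27.5 g
Step 2: w = 100 * water mass / dry mass
Step 3: w = 100 * 27.5 / 452.2 = 6.1%

6.1


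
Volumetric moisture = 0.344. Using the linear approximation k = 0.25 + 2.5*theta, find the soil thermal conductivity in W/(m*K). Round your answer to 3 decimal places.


Step 1: k = 0.25 + 2.5 * theta
Step 2: k = 0.25 + 2.5 * 0.344
Step 3: k = 0.25 + 0.86
Step 4: k = 1.11 W/(m*K)

1.11


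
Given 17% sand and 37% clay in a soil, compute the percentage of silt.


Step 1: sand + silt + clay = 100%
Step 2: silt = 100 - sand - clay
Step 3: silt = 100 - 17 - 37
Step 4: silt = 46%

46


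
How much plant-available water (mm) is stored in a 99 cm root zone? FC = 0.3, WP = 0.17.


Step 1: Available water = (FC - WP) * depth * 10
Step 2: AW = (0.3 - 0.17) * 99 * 10
Step 3: AW = 0.13 * 99 * 10
Step 4: AW = 128.7 mm

128.7


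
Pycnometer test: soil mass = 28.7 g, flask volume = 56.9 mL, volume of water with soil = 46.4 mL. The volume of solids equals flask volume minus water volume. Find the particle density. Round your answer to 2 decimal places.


Step 1: Volume of solids = flask volume - water volume with soil
Step 2: V_solids = 56.9 - 46.4 = 10.5 mL
Step 3: Particle density = mass / V_solids = 28.7 / 10.5 = 2.73 g/cm^3

2.73


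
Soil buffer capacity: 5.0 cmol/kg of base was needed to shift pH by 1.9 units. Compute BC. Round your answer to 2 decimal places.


Step 1: BC = change in base / change in pH
Step 2: BC = 5.0 / 1.9
Step 3: BC = 2.63 cmol/(kg*pH unit)

2.63


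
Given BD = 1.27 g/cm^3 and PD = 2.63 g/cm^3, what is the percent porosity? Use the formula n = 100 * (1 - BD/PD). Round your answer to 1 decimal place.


Step 1: Formula: n = 100 * (1 - BD / PD)
Step 2: n = 100 * (1 - 1.27 / 2.63)
Step 3: n = 100 * (1 - 0.48289)
Step 4: n = 51.7%

51.7


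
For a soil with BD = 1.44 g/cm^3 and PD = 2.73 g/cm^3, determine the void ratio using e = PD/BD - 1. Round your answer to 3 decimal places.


Step 1: e = PD / BD - 1
Step 2: e = 2.73 / 1.44 - 1
Step 3: e = 1.89583 - 1
Step 4: e = 0.896

0.896


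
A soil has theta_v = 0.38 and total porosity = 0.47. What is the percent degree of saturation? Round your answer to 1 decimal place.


Step 1: S = 100 * theta_v / n
Step 2: S = 100 * 0.38 / 0.47
Step 3: S = 80.9%

80.9


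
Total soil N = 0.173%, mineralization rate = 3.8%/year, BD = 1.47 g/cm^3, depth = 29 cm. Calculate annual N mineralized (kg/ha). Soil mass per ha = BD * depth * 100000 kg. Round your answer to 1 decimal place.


Step 1: Soil mass per ha = BD * depth * 100000 = 1.47 * 29 * 100000 = 4263000 kg
Step 2: Total N pool = soil mass * N%/100 = 4263000 * 0.173/100 = 7374.99 kg/ha
Step 3: N mineralized = N pool * rate%/100 = 7374.99 * 3.8/100 = 280.2 kg/ha/yr

280.2


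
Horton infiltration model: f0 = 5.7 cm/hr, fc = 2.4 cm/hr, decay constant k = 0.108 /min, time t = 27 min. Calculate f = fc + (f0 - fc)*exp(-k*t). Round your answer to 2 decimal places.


Step 1: f = fc + (f0 - fc) * exp(-k * t)
Step 2: exp(-0.108 * 27) = 0.05415
Step 3: f = 2.4 + (5.7 - 2.4) * 0.05415
Step 4: f = 2.4 + 3.3 * 0.05415
Step 5: f = 2.58 cm/hr

2.58


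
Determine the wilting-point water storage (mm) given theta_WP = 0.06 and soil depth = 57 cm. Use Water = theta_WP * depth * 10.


Step 1: Water (mm) = theta_WP * depth * 10
Step 2: Water = 0.06 * 57 * 10
Step 3: Water = 34.2 mm

34.2


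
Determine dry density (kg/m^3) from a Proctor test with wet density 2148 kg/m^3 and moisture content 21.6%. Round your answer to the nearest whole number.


Step 1: Dry density = wet density / (1 + w/100)
Step 2: Dry density = 2148 / (1 + 21.6/100)
Step 3: Dry density = 2148 / 1.216
Step 4: Dry density = 1766 kg/m^3

1766


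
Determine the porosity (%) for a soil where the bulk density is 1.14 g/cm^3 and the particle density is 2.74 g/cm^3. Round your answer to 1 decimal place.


Step 1: Formula: n = 100 * (1 - BD / PD)
Step 2: n = 100 * (1 - 1.14 / 2.74)
Step 3: n = 100 * (1 - 0.41606)
Step 4: n = 58.4%

58.4


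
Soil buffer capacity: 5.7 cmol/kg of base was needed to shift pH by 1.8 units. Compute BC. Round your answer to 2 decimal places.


Step 1: BC = change in base / change in pH
Step 2: BC = 5.7 / 1.8
Step 3: BC = 3.17 cmol/(kg*pH unit)

3.17


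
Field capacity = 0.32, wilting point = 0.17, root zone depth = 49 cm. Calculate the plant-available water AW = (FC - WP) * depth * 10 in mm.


Step 1: Available water = (FC - WP) * depth * 10
Step 2: AW = (0.32 - 0.17) * 49 * 10
Step 3: AW = 0.15 * 49 * 10
Step 4: AW = 73.5 mm

73.5


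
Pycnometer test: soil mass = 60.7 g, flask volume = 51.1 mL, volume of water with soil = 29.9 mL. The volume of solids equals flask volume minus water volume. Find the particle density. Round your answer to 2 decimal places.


Step 1: Volume of solids = flask volume - water volume with soil
Step 2: V_solids = 51.1 - 29.9 = 21.2 mL
Step 3: Particle density = mass / V_solids = 60.7 / 21.2 = 2.86 g/cm^3

2.86


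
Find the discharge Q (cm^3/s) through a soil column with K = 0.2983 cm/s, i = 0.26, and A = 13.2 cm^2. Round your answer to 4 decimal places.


Step 1: Apply Darcy's law: Q = K * i * A
Step 2: Q = 0.2983 * 0.26 * 13.2
Step 3: Q = 1.0238 cm^3/s

1.0238


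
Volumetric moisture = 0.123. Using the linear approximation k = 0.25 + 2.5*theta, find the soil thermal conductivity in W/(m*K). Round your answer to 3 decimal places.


Step 1: k = 0.25 + 2.5 * theta
Step 2: k = 0.25 + 2.5 * 0.123
Step 3: k = 0.25 + 0.308
Step 4: k = 0.558 W/(m*K)

0.558


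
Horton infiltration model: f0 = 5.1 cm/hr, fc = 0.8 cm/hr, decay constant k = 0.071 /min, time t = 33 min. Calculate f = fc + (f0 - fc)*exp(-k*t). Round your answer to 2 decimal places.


Step 1: f = fc + (f0 - fc) * exp(-k * t)
Step 2: exp(-0.071 * 33) = 0.096039
Step 3: f = 0.8 + (5.1 - 0.8) * 0.096039
Step 4: f = 0.8 + 4.3 * 0.096039
Step 5: f = 1.21 cm/hr

1.21


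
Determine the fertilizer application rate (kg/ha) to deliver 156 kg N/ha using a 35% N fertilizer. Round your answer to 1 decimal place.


Step 1: Fertilizer rate = target N / (N content / 100)
Step 2: Rate = 156 / (35 / 100)
Step 3: Rate = 156 / 0.35
Step 4: Rate = 445.7 kg/ha

445.7


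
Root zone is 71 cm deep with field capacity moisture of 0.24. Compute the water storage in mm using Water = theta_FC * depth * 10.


Step 1: Water (mm) = theta_FC * depth (cm) * 10
Step 2: Water = 0.24 * 71 * 10
Step 3: Water = 170.4 mm

170.4


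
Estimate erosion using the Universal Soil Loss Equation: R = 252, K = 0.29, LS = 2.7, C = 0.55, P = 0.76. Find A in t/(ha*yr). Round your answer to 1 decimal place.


Step 1: A = R * K * LS * C * P
Step 2: R * K = 252 * 0.29 = 73.08
Step 3: (R*K) * LS = 73.08 * 2.7 = 197.316
Step 4: * C * P = 197.316 * 0.55 * 0.76 = 82.5
Step 5: A = 82.5 t/(ha*yr)

82.5


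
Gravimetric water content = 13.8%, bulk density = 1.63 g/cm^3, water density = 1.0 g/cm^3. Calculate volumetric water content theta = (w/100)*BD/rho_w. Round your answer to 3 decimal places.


Step 1: theta = (w / 100) * BD / rho_w
Step 2: theta = (13.8 / 100) * 1.63 / 1.0
Step 3: theta = 0.138 * 1.63
Step 4: theta = 0.225

0.225


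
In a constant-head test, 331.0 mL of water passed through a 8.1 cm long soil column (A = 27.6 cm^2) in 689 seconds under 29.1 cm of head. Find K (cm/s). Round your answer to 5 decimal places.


Step 1: K = Q * L / (A * t * h)
Step 2: Numerator = 331.0 * 8.1 = 2681.1
Step 3: Denominator = 27.6 * 689 * 29.1 = 553377.24
Step 4: K = 2681.1 / 553377.24 = 0.00484 cm/s

0.00484


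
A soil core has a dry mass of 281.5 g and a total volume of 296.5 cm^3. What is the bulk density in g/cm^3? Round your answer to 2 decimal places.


Step 1: Identify the formula: BD = dry mass / volume
Step 2: Substitute values: BD = 281.5 / 296.5
Step 3: BD = 0.95 g/cm^3

0.95


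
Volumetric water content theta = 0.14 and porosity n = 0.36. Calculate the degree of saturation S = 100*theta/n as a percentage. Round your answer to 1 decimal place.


Step 1: S = 100 * theta_v / n
Step 2: S = 100 * 0.14 / 0.36
Step 3: S = 38.9%

38.9


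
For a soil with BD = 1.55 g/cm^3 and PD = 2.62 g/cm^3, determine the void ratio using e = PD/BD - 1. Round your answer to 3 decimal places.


Step 1: e = PD / BD - 1
Step 2: e = 2.62 / 1.55 - 1
Step 3: e = 1.69032 - 1
Step 4: e = 0.69

0.69


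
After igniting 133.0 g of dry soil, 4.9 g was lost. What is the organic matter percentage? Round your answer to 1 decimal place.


Step 1: OM% = 100 * LOI / sample mass
Step 2: OM = 100 * 4.9 / 133.0
Step 3: OM = 3.7%

3.7


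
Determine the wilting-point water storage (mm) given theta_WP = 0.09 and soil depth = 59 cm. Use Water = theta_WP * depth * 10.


Step 1: Water (mm) = theta_WP * depth * 10
Step 2: Water = 0.09 * 59 * 10
Step 3: Water = 53.1 mm

53.1


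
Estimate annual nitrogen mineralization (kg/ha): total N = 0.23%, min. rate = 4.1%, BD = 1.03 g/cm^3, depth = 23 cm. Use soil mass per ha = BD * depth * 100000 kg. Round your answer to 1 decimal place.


Step 1: Soil mass per ha = BD * depth * 100000 = 1.03 * 23 * 100000 = 2369000 kg
Step 2: Total N pool = soil mass * N%/100 = 2369000 * 0.23/100 = 5448.7 kg/ha
Step 3: N mineralized = N pool * rate%/100 = 5448.7 * 4.1/100 = 223.4 kg/ha/yr

223.4


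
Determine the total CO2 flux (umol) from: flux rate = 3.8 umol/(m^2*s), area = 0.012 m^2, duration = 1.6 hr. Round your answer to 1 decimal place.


Step 1: Convert time to seconds: 1.6 hr * 3600 = 5760.0 s
Step 2: Total = flux * area * time_s
Step 3: Total = 3.8 * 0.012 * 5760.0
Step 4: Total = 262.7 umol

262.7


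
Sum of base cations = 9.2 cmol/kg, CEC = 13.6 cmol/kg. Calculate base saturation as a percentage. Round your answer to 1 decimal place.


Step 1: BS = 100 * (sum of bases) / CEC
Step 2: BS = 100 * 9.2 / 13.6
Step 3: BS = 67.6%

67.6


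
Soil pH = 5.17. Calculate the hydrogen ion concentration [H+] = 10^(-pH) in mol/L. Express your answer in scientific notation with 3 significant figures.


Step 1: [H+] = 10^(-pH)
Step 2: [H+] = 10^(-5.17)
Step 3: [H+] = 6.76e-06 mol/L

6.76e-06


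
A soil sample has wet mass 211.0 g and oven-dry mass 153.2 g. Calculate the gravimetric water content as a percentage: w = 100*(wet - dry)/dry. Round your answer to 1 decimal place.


Step 1: Water mass = wet - dry = 211.0 - 153.2 = 57.8 g
Step 2: w = 100 * water mass / dry mass
Step 3: w = 100 * 57.8 / 153.2 = 37.7%

37.7


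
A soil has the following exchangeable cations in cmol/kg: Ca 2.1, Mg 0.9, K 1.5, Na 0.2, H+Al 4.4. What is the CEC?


Step 1: CEC = Ca + Mg + K + Na + (H+Al)
Step 2: CEC = 2.1 + 0.9 + 1.5 + 0.2 + 4.4
Step 3: CEC = 9.1 cmol/kg

9.1


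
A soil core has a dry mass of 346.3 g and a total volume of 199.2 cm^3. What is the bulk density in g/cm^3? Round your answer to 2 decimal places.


Step 1: Identify the formula: BD = dry mass / volume
Step 2: Substitute values: BD = 346.3 / 199.2
Step 3: BD = 1.74 g/cm^3

1.74


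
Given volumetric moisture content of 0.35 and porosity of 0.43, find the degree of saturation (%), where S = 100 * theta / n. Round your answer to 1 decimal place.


Step 1: S = 100 * theta_v / n
Step 2: S = 100 * 0.35 / 0.43
Step 3: S = 81.4%

81.4


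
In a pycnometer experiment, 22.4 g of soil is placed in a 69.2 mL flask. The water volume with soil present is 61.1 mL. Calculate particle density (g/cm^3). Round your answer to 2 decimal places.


Step 1: Volume of solids = flask volume - water volume with soil
Step 2: V_solids = 69.2 - 61.1 = 8.1 mL
Step 3: Particle density = mass / V_solids = 22.4 / 8.1 = 2.77 g/cm^3

2.77


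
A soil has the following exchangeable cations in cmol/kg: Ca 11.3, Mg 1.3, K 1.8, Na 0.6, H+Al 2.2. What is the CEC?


Step 1: CEC = Ca + Mg + K + Na + (H+Al)
Step 2: CEC = 11.3 + 1.3 + 1.8 + 0.6 + 2.2
Step 3: CEC = 17.2 cmol/kg

17.2


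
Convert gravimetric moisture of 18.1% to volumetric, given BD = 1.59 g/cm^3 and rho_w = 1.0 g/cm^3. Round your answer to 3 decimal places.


Step 1: theta = (w / 100) * BD / rho_w
Step 2: theta = (18.1 / 100) * 1.59 / 1.0
Step 3: theta = 0.181 * 1.59
Step 4: theta = 0.288

0.288


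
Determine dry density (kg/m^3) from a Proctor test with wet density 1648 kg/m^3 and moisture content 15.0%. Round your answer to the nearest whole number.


Step 1: Dry density = wet density / (1 + w/100)
Step 2: Dry density = 1648 / (1 + 15.0/100)
Step 3: Dry density = 1648 / 1.15
Step 4: Dry density = 1433 kg/m^3

1433


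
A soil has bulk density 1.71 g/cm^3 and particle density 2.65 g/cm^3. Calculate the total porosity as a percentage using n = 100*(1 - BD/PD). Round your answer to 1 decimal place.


Step 1: Formula: n = 100 * (1 - BD / PD)
Step 2: n = 100 * (1 - 1.71 / 2.65)
Step 3: n = 100 * (1 - 0.64528)
Step 4: n = 35.5%

35.5


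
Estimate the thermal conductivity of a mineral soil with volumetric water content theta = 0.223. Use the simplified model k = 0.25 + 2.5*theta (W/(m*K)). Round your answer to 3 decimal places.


Step 1: k = 0.25 + 2.5 * theta
Step 2: k = 0.25 + 2.5 * 0.223
Step 3: k = 0.25 + 0.558
Step 4: k = 0.808 W/(m*K)

0.808


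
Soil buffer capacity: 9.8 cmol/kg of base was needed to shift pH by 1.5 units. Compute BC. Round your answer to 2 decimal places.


Step 1: BC = change in base / change in pH
Step 2: BC = 9.8 / 1.5
Step 3: BC = 6.53 cmol/(kg*pH unit)

6.53


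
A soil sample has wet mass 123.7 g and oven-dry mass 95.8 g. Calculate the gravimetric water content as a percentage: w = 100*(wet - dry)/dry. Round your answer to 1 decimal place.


Step 1: Water mass = wet - dry = 123.7 - 95.8 = 27.9 g
Step 2: w = 100 * water mass / dry mass
Step 3: w = 100 * 27.9 / 95.8 = 29.1%

29.1


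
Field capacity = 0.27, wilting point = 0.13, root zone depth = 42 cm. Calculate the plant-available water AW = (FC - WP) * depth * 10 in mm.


Step 1: Available water = (FC - WP) * depth * 10
Step 2: AW = (0.27 - 0.13) * 42 * 10
Step 3: AW = 0.14 * 42 * 10
Step 4: AW = 58.8 mm

58.8


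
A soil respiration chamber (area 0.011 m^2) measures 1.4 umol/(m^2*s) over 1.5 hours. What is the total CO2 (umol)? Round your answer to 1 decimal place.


Step 1: Convert time to seconds: 1.5 hr * 3600 = 5400.0 s
Step 2: Total = flux * area * time_s
Step 3: Total = 1.4 * 0.011 * 5400.0
Step 4: Total = 83.2 umol

83.2


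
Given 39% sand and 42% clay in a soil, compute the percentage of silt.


Step 1: sand + silt + clay = 100%
Step 2: silt = 100 - sand - clay
Step 3: silt = 100 - 39 - 42
Step 4: silt = 19%

19


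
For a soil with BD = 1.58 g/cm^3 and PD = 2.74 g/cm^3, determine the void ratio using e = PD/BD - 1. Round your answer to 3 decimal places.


Step 1: e = PD / BD - 1
Step 2: e = 2.74 / 1.58 - 1
Step 3: e = 1.73418 - 1
Step 4: e = 0.734

0.734


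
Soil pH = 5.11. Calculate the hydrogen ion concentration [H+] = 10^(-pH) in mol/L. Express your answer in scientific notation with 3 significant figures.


Step 1: [H+] = 10^(-pH)
Step 2: [H+] = 10^(-5.11)
Step 3: [H+] = 7.76e-06 mol/L

7.76e-06


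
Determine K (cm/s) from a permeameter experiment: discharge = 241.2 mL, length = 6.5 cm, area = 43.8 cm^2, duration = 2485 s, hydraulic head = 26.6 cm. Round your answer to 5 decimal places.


Step 1: K = Q * L / (A * t * h)
Step 2: Numerator = 241.2 * 6.5 = 1567.8
Step 3: Denominator = 43.8 * 2485 * 26.6 = 2895223.8
Step 4: K = 1567.8 / 2895223.8 = 0.00054 cm/s

0.00054


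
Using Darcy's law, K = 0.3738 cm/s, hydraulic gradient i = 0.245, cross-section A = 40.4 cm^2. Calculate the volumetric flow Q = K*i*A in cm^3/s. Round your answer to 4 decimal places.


Step 1: Apply Darcy's law: Q = K * i * A
Step 2: Q = 0.3738 * 0.245 * 40.4
Step 3: Q = 3.6999 cm^3/s

3.6999


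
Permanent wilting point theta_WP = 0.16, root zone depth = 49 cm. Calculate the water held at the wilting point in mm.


Step 1: Water (mm) = theta_WP * depth * 10
Step 2: Water = 0.16 * 49 * 10
Step 3: Water = 78.4 mm

78.4


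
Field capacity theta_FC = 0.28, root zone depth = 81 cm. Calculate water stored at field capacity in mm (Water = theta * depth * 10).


Step 1: Water (mm) = theta_FC * depth (cm) * 10
Step 2: Water = 0.28 * 81 * 10
Step 3: Water = 226.8 mm

226.8


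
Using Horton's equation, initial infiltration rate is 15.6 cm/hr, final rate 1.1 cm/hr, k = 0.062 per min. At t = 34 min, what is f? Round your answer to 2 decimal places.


Step 1: f = fc + (f0 - fc) * exp(-k * t)
Step 2: exp(-0.062 * 34) = 0.121481
Step 3: f = 1.1 + (15.6 - 1.1) * 0.121481
Step 4: f = 1.1 + 14.5 * 0.121481
Step 5: f = 2.86 cm/hr

2.86


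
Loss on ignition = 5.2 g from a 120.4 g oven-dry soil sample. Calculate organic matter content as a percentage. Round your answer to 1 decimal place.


Step 1: OM% = 100 * LOI / sample mass
Step 2: OM = 100 * 5.2 / 120.4
Step 3: OM = 4.3%

4.3


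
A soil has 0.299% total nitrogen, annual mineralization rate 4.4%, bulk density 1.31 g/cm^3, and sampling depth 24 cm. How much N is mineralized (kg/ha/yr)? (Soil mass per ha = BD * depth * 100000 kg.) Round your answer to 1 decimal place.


Step 1: Soil mass per ha = BD * depth * 100000 = 1.31 * 24 * 100000 = 3144000 kg
Step 2: Total N pool = soil mass * N%/100 = 3144000 * 0.299/100 = 9400.56 kg/ha
Step 3: N mineralized = N pool * rate%/100 = 9400.56 * 4.4/100 = 413.6 kg/ha/yr

413.6


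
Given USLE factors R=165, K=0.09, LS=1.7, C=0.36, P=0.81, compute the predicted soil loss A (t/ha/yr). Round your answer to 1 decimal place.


Step 1: A = R * K * LS * C * P
Step 2: R * K = 165 * 0.09 = 14.85
Step 3: (R*K) * LS = 14.85 * 1.7 = 25.245
Step 4: * C * P = 25.245 * 0.36 * 0.81 = 7.4
Step 5: A = 7.4 t/(ha*yr)

7.4


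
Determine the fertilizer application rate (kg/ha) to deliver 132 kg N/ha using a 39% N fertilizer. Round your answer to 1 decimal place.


Step 1: Fertilizer rate = target N / (N content / 100)
Step 2: Rate = 132 / (39 / 100)
Step 3: Rate = 132 / 0.39
Step 4: Rate = 338.5 kg/ha

338.5


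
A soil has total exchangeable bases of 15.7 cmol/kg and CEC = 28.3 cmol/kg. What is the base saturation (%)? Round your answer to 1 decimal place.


Step 1: BS = 100 * (sum of bases) / CEC
Step 2: BS = 100 * 15.7 / 28.3
Step 3: BS = 55.5%

55.5


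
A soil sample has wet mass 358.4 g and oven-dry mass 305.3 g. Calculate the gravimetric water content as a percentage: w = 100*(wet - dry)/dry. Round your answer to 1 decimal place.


Step 1: Water mass = wet - dry = 358.4 - 305.3 = 53.1 g
Step 2: w = 100 * water mass / dry mass
Step 3: w = 100 * 53.1 / 305.3 = 17.4%

17.4


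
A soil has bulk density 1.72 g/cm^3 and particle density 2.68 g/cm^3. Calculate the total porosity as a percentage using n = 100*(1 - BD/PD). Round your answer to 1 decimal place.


Step 1: Formula: n = 100 * (1 - BD / PD)
Step 2: n = 100 * (1 - 1.72 / 2.68)
Step 3: n = 100 * (1 - 0.64179)
Step 4: n = 35.8%

35.8


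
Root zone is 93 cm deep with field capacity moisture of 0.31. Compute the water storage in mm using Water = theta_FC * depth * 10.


Step 1: Water (mm) = theta_FC * depth (cm) * 10
Step 2: Water = 0.31 * 93 * 10
Step 3: Water = 288.3 mm

288.3


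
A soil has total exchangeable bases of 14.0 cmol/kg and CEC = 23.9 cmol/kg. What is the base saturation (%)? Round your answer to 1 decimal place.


Step 1: BS = 100 * (sum of bases) / CEC
Step 2: BS = 100 * 14.0 / 23.9
Step 3: BS = 58.6%

58.6


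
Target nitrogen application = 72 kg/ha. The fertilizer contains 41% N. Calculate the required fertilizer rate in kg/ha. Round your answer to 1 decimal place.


Step 1: Fertilizer rate = target N / (N content / 100)
Step 2: Rate = 72 / (41 / 100)
Step 3: Rate = 72 / 0.41
Step 4: Rate = 175.6 kg/ha

175.6


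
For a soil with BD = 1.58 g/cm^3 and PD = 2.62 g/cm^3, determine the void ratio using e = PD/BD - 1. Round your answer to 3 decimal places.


Step 1: e = PD / BD - 1
Step 2: e = 2.62 / 1.58 - 1
Step 3: e = 1.65823 - 1
Step 4: e = 0.658

0.658


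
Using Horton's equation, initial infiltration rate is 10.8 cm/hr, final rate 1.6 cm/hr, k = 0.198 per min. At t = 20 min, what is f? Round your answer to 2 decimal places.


Step 1: f = fc + (f0 - fc) * exp(-k * t)
Step 2: exp(-0.198 * 20) = 0.019063
Step 3: f = 1.6 + (10.8 - 1.6) * 0.019063
Step 4: f = 1.6 + 9.2 * 0.019063
Step 5: f = 1.78 cm/hr

1.78


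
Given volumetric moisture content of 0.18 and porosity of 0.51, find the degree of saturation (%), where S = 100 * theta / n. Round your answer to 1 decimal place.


Step 1: S = 100 * theta_v / n
Step 2: S = 100 * 0.18 / 0.51
Step 3: S = 35.3%

35.3


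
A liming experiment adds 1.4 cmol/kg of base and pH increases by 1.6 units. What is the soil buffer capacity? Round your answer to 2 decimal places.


Step 1: BC = change in base / change in pH
Step 2: BC = 1.4 / 1.6
Step 3: BC = 0.88 cmol/(kg*pH unit)

0.88


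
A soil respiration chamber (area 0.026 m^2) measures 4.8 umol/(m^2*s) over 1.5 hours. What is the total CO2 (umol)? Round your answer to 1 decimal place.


Step 1: Convert time to seconds: 1.5 hr * 3600 = 5400.0 s
Step 2: Total = flux * area * time_s
Step 3: Total = 4.8 * 0.026 * 5400.0
Step 4: Total = 673.9 umol

673.9


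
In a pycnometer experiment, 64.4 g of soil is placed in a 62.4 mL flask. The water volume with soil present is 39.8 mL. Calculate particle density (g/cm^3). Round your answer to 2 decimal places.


Step 1: Volume of solids = flask volume - water volume with soil
Step 2: V_solids = 62.4 - 39.8 = 22.6 mL
Step 3: Particle density = mass / V_solids = 64.4 / 22.6 = 2.85 g/cm^3

2.85


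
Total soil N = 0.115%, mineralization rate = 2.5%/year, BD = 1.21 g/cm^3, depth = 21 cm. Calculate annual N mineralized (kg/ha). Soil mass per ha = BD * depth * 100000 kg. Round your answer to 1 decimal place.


Step 1: Soil mass per ha = BD * depth * 100000 = 1.21 * 21 * 100000 = 2541000 kg
Step 2: Total N pool = soil mass * N%/100 = 2541000 * 0.115/100 = 2922.15 kg/ha
Step 3: N mineralized = N pool * rate%/100 = 2922.15 * 2.5/100 = 73.1 kg/ha/yr

73.1


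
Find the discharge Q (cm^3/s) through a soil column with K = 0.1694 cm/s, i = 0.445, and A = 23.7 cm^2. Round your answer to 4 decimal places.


Step 1: Apply Darcy's law: Q = K * i * A
Step 2: Q = 0.1694 * 0.445 * 23.7
Step 3: Q = 1.7866 cm^3/s

1.7866


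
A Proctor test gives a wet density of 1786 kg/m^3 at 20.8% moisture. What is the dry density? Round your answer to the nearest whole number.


Step 1: Dry density = wet density / (1 + w/100)
Step 2: Dry density = 1786 / (1 + 20.8/100)
Step 3: Dry density = 1786 / 1.208
Step 4: Dry density = 1478 kg/m^3

1478


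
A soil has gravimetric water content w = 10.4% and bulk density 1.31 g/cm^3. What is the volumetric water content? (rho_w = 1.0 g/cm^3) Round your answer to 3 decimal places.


Step 1: theta = (w / 100) * BD / rho_w
Step 2: theta = (10.4 / 100) * 1.31 / 1.0
Step 3: theta = 0.104 * 1.31
Step 4: theta = 0.136

0.136


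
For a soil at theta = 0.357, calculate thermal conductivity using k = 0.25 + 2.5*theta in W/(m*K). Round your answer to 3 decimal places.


Step 1: k = 0.25 + 2.5 * theta
Step 2: k = 0.25 + 2.5 * 0.357
Step 3: k = 0.25 + 0.893
Step 4: k = 1.143 W/(m*K)

1.143


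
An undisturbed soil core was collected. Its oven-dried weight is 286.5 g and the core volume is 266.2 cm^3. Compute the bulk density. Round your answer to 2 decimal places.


Step 1: Identify the formula: BD = dry mass / volume
Step 2: Substitute values: BD = 286.5 / 266.2
Step 3: BD = 1.08 g/cm^3

1.08


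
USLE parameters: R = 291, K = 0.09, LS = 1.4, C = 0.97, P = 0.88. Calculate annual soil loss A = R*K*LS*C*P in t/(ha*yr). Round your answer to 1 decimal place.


Step 1: A = R * K * LS * C * P
Step 2: R * K = 291 * 0.09 = 26.19
Step 3: (R*K) * LS = 26.19 * 1.4 = 36.666
Step 4: * C * P = 36.666 * 0.97 * 0.88 = 31.3
Step 5: A = 31.3 t/(ha*yr)

31.3


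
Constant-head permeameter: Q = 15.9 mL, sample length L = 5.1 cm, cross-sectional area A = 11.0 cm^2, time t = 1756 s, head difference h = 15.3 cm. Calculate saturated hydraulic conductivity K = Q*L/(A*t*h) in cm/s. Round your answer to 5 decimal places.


Step 1: K = Q * L / (A * t * h)
Step 2: Numerator = 15.9 * 5.1 = 81.09
Step 3: Denominator = 11.0 * 1756 * 15.3 = 295534.8
Step 4: K = 81.09 / 295534.8 = 0.00027 cm/s

0.00027


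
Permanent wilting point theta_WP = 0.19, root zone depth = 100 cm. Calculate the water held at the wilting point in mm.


Step 1: Water (mm) = theta_WP * depth * 10
Step 2: Water = 0.19 * 100 * 10
Step 3: Water = 190.0 mm

190.0


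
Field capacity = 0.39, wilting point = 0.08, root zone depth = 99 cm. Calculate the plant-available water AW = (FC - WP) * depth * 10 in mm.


Step 1: Available water = (FC - WP) * depth * 10
Step 2: AW = (0.39 - 0.08) * 99 * 10
Step 3: AW = 0.31 * 99 * 10
Step 4: AW = 306.9 mm

306.9


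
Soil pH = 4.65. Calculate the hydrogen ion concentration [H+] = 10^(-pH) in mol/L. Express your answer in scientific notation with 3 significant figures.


Step 1: [H+] = 10^(-pH)
Step 2: [H+] = 10^(-4.65)
Step 3: [H+] = 2.24e-05 mol/L

2.24e-05


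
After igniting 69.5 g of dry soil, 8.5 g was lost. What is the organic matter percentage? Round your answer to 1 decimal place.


Step 1: OM% = 100 * LOI / sample mass
Step 2: OM = 100 * 8.5 / 69.5
Step 3: OM = 12.2%

12.2


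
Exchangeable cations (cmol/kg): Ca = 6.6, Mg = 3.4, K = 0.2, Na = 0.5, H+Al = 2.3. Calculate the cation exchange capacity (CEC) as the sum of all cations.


Step 1: CEC = Ca + Mg + K + Na + (H+Al)
Step 2: CEC = 6.6 + 3.4 + 0.2 + 0.5 + 2.3
Step 3: CEC = 13.0 cmol/kg

13.0


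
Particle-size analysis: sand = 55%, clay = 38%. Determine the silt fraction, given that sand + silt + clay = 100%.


Step 1: sand + silt + clay = 100%
Step 2: silt = 100 - sand - clay
Step 3: silt = 100 - 55 - 38
Step 4: silt = 7%

7


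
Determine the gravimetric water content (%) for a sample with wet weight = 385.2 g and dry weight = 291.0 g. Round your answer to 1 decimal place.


Step 1: Water mass = wet - dry = 385.2 - 291.0 = 94.2 g
Step 2: w = 100 * water mass / dry mass
Step 3: w = 100 * 94.2 / 291.0 = 32.4%

32.4


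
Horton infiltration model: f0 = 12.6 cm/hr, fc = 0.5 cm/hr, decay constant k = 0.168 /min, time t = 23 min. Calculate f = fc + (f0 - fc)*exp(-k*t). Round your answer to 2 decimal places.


Step 1: f = fc + (f0 - fc) * exp(-k * t)
Step 2: exp(-0.168 * 23) = 0.020984
Step 3: f = 0.5 + (12.6 - 0.5) * 0.020984
Step 4: f = 0.5 + 12.1 * 0.020984
Step 5: f = 0.75 cm/hr

0.75


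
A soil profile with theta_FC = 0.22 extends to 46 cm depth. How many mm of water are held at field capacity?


Step 1: Water (mm) = theta_FC * depth (cm) * 10
Step 2: Water = 0.22 * 46 * 10
Step 3: Water = 101.2 mm

101.2


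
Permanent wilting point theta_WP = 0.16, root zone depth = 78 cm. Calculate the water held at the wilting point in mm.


Step 1: Water (mm) = theta_WP * depth * 10
Step 2: Water = 0.16 * 78 * 10
Step 3: Water = 124.8 mm

124.8


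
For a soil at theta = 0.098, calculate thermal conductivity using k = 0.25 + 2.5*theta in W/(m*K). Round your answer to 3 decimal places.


Step 1: k = 0.25 + 2.5 * theta
Step 2: k = 0.25 + 2.5 * 0.098
Step 3: k = 0.25 + 0.245
Step 4: k = 0.495 W/(m*K)

0.495


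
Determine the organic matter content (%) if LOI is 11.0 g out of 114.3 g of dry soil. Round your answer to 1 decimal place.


Step 1: OM% = 100 * LOI / sample mass
Step 2: OM = 100 * 11.0 / 114.3
Step 3: OM = 9.6%

9.6


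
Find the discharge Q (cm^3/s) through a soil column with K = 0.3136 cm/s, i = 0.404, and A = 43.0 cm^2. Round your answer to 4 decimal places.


Step 1: Apply Darcy's law: Q = K * i * A
Step 2: Q = 0.3136 * 0.404 * 43.0
Step 3: Q = 5.4479 cm^3/s

5.4479


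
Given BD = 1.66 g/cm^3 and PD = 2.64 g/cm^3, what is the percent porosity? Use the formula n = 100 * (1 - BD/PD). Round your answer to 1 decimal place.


Step 1: Formula: n = 100 * (1 - BD / PD)
Step 2: n = 100 * (1 - 1.66 / 2.64)
Step 3: n = 100 * (1 - 0.62879)
Step 4: n = 37.1%

37.1


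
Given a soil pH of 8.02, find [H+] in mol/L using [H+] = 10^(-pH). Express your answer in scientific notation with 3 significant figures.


Step 1: [H+] = 10^(-pH)
Step 2: [H+] = 10^(-8.02)
Step 3: [H+] = 9.55e-09 mol/L

9.55e-09


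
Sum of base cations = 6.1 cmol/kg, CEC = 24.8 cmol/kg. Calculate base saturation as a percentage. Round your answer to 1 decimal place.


Step 1: BS = 100 * (sum of bases) / CEC
Step 2: BS = 100 * 6.1 / 24.8
Step 3: BS = 24.6%

24.6


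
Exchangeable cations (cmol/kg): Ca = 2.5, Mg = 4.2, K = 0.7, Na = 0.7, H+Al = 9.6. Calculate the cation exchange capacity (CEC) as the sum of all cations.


Step 1: CEC = Ca + Mg + K + Na + (H+Al)
Step 2: CEC = 2.5 + 4.2 + 0.7 + 0.7 + 9.6
Step 3: CEC = 17.7 cmol/kg

17.7


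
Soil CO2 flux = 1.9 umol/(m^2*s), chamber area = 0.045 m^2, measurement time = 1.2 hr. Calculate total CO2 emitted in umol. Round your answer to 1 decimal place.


Step 1: Convert time to seconds: 1.2 hr * 3600 = 4320.0 s
Step 2: Total = flux * area * time_s
Step 3: Total = 1.9 * 0.045 * 4320.0
Step 4: Total = 369.4 umol

369.4
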